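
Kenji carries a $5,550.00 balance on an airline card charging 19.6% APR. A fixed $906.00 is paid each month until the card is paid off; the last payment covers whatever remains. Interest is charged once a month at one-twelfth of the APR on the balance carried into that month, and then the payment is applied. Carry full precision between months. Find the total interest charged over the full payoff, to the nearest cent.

Monthly rate r = 19.6%/12 = 1.63333% = 0.0163333.
Payoff takes n = ⌈−ln(1 − rB₀/P)/ln(1+r)⌉ = ⌈6.507⌉ = 7 payments; the last is $461.15.
Total paid = 6·$906.00 + $461.15 = $5,897.15.
Total interest = total paid − principal = $5,897.15 − $5,550.00 = $347.15.

$347.15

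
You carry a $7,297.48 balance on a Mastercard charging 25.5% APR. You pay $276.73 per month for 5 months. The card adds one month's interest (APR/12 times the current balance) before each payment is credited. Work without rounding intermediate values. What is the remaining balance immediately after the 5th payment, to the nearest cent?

Monthly rate r = 25.5%/12 = 2.125% = 0.02125.
Each month: B ← B·(1+r) − $276.73.
Month 1: interest $155.07; balance after payment $7,175.82.
Month 2: interest $152.49; balance after payment $7,051.58.
Month 3: interest $149.85; balance after payment $6,924.69.
Month 4: interest $147.15; balance after payment $6,795.11.
Month 5: interest $144.40; balance after payment $6,662.78.

$6,662.78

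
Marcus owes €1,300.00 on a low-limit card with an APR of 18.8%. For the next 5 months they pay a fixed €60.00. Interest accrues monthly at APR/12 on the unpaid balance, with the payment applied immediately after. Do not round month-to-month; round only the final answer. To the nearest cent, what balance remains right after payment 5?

Monthly rate r = 18.8%/12 = 1.56667% = 0.0156667.
Each month: B ← B·(1+r) − €60.00.
Month 1: interest €20.37; balance after payment €1,260.37.
Month 2: interest €19.75; balance after payment €1,220.11.
Month 3: interest €19.12; balance after payment €1,179.23.
Month 4: interest €18.47; balance after payment €1,137.70.
Month 5: interest €17.82; balance after payment €1,095.53.

€1,095.53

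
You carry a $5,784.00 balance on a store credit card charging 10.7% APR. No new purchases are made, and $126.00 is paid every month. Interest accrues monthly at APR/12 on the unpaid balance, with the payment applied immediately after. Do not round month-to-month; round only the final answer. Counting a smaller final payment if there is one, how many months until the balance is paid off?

60 payments

Monthly rate r = 10.7%/12 = 0.891667% = 0.00891667.
Recurrence: B ← B·(1+r) − $126.00.
Month 1: interest $51.57; balance after payment $5,709.57.
Month 2: interest $50.91; balance after payment $5,634.48.
Closed form: n = −ln(1 − rB₀/P)/ln(1+r) = −ln(0.59068)/ln(1.00892) ≈ 59.307, so the balance reaches zero during payment 60.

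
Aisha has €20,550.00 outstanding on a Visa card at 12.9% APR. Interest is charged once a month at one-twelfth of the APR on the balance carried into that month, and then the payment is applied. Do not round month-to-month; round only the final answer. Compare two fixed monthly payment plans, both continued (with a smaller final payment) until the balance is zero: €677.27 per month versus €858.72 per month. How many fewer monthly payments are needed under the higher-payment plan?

9 fewer payments

Monthly rate r = 12.9%/12 = 1.075% = 0.01075.
At €677.27/mo: n = ⌈−ln(1 − rB₀/P)/ln(1+r)⌉ = 37 payments (last €624.72); total interest = total paid − €20,550.00 = €4,456.44.
At €858.72/mo: 28 payments (last €699.82); total interest €3,335.26.
Payments saved = 37 − 28 = 9.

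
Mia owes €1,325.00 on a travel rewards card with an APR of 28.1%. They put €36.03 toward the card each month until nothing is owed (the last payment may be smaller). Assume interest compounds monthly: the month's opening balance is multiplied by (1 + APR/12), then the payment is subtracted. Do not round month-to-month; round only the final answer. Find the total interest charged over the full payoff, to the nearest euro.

Monthly rate r = 28.1%/12 = 2.34167% = 0.0234167.
Payoff takes n = ⌈−ln(1 − rB₀/P)/ln(1+r)⌉ = ⌈85.296⌉ = 86 payments; the last is €10.77.
Total paid = 85·€36.03 + €10.77 = €3,073.32.
Total interest = total paid − principal = €3,073.32 − €1,325.00 = €1,748.32.

€1,748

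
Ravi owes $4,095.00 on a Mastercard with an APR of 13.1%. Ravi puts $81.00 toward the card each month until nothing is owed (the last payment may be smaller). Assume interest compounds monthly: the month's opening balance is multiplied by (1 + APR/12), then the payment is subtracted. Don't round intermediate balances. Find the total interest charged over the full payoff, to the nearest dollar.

Monthly rate r = 13.1%/12 = 1.09167% = 0.0109167.
Payoff takes n = ⌈−ln(1 − rB₀/P)/ln(1+r)⌉ = ⌈73.934⌉ = 74 payments; the last is $75.65.
Total paid = 73·$81.00 + $75.65 = $5,988.65.
Total interest = total paid − principal = $5,988.65 − $4,095.00 = $1,893.65.

$1,894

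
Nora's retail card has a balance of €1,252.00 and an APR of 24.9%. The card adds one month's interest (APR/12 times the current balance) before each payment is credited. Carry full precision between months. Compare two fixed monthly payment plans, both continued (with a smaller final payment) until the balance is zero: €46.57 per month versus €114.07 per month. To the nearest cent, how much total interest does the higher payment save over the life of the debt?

Monthly rate r = 24.9%/12 = 2.075% = 0.02075.
At €46.57/mo: n = ⌈−ln(1 − rB₀/P)/ln(1+r)⌉ = 40 payments (last €34.41); total interest = total paid − €1,252.00 = €598.64.
At €114.07/mo: 13 payments (last €66.88); total interest €183.72.
Interest saved = €598.64 − €183.72 = €414.92.

€414.92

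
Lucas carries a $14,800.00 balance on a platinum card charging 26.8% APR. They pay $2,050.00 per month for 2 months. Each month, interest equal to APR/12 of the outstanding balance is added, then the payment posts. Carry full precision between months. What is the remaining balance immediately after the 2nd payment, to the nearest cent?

$11,322.67

Monthly rate r = 26.8%/12 = 2.23333% = 0.0223333.
Each month: B ← B·(1+r) − $2,050.00.
Month 1: interest $330.53; balance after payment $13,080.53.
Month 2: interest $292.13; balance after payment $11,322.67.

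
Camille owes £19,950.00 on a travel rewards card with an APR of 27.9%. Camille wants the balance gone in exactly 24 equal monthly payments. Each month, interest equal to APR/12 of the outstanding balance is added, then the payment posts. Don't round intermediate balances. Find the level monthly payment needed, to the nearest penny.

Monthly rate r = 27.9%/12 = 2.325% = 0.02325.
Level-payment amortization: P = B₀·r / (1 − (1+r)^(−n)) = 19950.00·0.02325 / (1 − 1.02325^(−24)).
Denominator 1 − (1+r)^(−24) = 0.423979526.
P = 463.837 / 0.423979526 ≈ 1094.01.

£1,094.01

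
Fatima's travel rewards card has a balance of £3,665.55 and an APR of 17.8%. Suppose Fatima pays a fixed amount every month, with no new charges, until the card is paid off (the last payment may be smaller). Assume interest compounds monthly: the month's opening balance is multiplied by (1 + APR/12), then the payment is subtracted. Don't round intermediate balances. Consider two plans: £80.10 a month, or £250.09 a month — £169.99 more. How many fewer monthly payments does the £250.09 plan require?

Monthly rate r = 17.8%/12 = 1.48333% = 0.0148333.
At £80.10/mo: n = ⌈−ln(1 − rB₀/P)/ln(1+r)⌉ = 78 payments (last £10.57); total interest = total paid − £3,665.55 = £2,512.72.
At £250.09/mo: 17 payments (last £162.75); total interest £498.64.
Payments saved = 78 − 17 = 61.

61 fewer payments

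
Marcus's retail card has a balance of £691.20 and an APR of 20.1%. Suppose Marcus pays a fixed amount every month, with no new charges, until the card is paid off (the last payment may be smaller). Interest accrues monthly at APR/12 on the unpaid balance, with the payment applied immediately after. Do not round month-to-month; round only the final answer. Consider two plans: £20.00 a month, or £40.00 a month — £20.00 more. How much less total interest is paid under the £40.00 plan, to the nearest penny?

£218.38

Monthly rate r = 20.1%/12 = 1.675% = 0.01675.
At £20.00/mo: n = ⌈−ln(1 − rB₀/P)/ln(1+r)⌉ = 53 payments (last £1.28); total interest = total paid − £691.20 = £350.08.
At £40.00/mo: 21 payments (last £22.90); total interest £131.70.
Interest saved = £350.08 − £131.70 = £218.38.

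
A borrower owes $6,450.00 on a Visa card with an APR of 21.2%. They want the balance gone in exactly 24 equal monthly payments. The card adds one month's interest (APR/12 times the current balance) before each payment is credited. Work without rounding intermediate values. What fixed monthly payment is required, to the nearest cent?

$332.07

Monthly rate r = 21.2%/12 = 1.76667% = 0.0176667.
Level-payment amortization: P = B₀·r / (1 − (1+r)^(−n)) = 6450.00·0.0176667 / (1 − 1.01767^(−24)).
Denominator 1 − (1+r)^(−24) = 0.343149084.
P = 113.95 / 0.343149084 ≈ 332.07.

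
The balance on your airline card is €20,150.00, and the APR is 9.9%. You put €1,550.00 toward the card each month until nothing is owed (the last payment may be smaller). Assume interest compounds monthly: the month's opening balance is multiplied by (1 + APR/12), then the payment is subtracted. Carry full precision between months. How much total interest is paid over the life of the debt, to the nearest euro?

€1,253

Monthly rate r = 9.9%/12 = 0.825% = 0.00825.
Payoff takes n = ⌈−ln(1 − rB₀/P)/ln(1+r)⌉ = ⌈13.808⌉ = 14 payments; the last is €1,253.39.
Total paid = 13·€1,550.00 + €1,253.39 = €21,403.39.
Total interest = total paid − principal = €21,403.39 − €20,150.00 = €1,253.39.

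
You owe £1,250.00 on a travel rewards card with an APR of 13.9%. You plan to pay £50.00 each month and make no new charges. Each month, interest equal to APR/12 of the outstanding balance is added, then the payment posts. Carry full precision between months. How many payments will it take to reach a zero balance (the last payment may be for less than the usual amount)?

Monthly rate r = 13.9%/12 = 1.15833% = 0.0115833.
Recurrence: B ← B·(1+r) − £50.00.
Month 1: interest £14.48; balance after payment £1,214.48.
Month 2: interest £14.07; balance after payment £1,178.55.
Closed form: n = −ln(1 − rB₀/P)/ln(1+r) = −ln(0.71042)/ln(1.01158) ≈ 29.687, so the balance reaches zero during payment 30.

30 payments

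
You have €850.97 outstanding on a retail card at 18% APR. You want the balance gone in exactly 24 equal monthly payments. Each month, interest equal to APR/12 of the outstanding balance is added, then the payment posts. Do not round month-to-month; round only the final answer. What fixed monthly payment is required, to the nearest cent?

Monthly rate r = 18%/12 = 1.5% = 0.015.
Level-payment amortization: P = B₀·r / (1 − (1+r)^(−n)) = 850.97·0.015 / (1 − 1.015^(−24)).
Denominator 1 − (1+r)^(−24) = 0.30045608.
P = 12.7645 / 0.30045608 ≈ 42.48.

€42.48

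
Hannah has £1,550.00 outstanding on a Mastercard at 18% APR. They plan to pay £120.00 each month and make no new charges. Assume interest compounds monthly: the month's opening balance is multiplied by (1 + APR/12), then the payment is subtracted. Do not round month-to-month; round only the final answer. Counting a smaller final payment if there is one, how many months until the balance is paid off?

Monthly rate r = 18%/12 = 1.5% = 0.015.
Recurrence: B ← B·(1+r) − £120.00.
Month 1: interest £23.25; balance after payment £1,453.25.
Month 2: interest £21.80; balance after payment £1,355.05.
Closed form: n = −ln(1 − rB₀/P)/ln(1+r) = −ln(0.80625)/ln(1.015) ≈ 14.465, so the balance reaches zero during payment 15.

15 payments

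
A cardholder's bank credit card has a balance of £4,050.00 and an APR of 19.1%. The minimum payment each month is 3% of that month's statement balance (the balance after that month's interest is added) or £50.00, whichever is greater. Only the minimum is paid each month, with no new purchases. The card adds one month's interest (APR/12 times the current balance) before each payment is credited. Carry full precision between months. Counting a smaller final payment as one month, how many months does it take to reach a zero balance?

Monthly rate r = 19.1%/12 = 1.59167% = 0.0159167.
While 3% of the post-interest balance exceeds £50.00, each month B ← (B·(1+r))·(1 − 0.03), i.e. B shrinks by the factor (1+r)·0.97 = 0.98544.
This holds for months 1–62. Entering month 63 the balance is £1,631.19; 3% of the post-interest balance is now below £50.00, so the flat £50.00 minimum applies from here.
From month 63 a fixed £50.00 at rate r clears £1,631.19 in 47 more payments. Total: 62 + 47 = 109 months.

109 months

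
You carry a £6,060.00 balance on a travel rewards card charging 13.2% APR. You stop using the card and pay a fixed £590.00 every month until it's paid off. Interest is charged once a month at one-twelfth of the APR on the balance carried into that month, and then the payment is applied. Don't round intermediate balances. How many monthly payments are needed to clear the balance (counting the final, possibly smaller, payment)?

Monthly rate r = 13.2%/12 = 1.1% = 0.011.
Recurrence: B ← B·(1+r) − £590.00.
Month 1: interest £66.66; balance after payment £5,536.66.
Month 2: interest £60.90; balance after payment £5,007.56.
Closed form: n = −ln(1 − rB₀/P)/ln(1+r) = −ln(0.88702)/ln(1.011) ≈ 10.959, so the balance reaches zero during payment 11.

11 payments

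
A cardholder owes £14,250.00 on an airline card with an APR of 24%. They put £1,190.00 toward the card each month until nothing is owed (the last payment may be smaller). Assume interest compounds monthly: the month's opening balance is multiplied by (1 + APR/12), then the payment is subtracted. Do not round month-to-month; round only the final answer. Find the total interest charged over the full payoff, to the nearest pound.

£2,204

Monthly rate r = 24%/12 = 2% = 0.02.
Payoff takes n = ⌈−ln(1 − rB₀/P)/ln(1+r)⌉ = ⌈13.825⌉ = 14 payments; the last is £983.59.
Total paid = 13·£1,190.00 + £983.59 = £16,453.59.
Total interest = total paid − principal = £16,453.59 − £14,250.00 = £2,203.59.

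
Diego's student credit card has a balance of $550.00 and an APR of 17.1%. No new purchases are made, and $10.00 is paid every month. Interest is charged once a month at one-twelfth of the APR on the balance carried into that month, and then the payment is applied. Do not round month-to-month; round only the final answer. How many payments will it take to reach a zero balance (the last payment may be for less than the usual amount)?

Monthly rate r = 17.1%/12 = 1.425% = 0.01425.
Recurrence: B ← B·(1+r) − $10.00.
Month 1: interest $7.84; balance after payment $547.84.
Month 2: interest $7.81; balance after payment $545.64.
Closed form: n = −ln(1 − rB₀/P)/ln(1+r) = −ln(0.21625)/ln(1.01425) ≈ 108.225, so the balance reaches zero during payment 109.

109 months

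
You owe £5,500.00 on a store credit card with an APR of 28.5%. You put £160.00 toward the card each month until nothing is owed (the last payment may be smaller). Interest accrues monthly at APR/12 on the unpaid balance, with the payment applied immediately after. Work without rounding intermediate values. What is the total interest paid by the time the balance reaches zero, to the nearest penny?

Monthly rate r = 28.5%/12 = 2.375% = 0.02375.
Payoff takes n = ⌈−ln(1 − rB₀/P)/ln(1+r)⌉ = ⌈72.214⌉ = 73 payments; the last is £34.54.
Total paid = 72·£160.00 + £34.54 = £11,554.54.
Total interest = total paid − principal = £11,554.54 − £5,500.00 = £6,054.54.

£6,054.54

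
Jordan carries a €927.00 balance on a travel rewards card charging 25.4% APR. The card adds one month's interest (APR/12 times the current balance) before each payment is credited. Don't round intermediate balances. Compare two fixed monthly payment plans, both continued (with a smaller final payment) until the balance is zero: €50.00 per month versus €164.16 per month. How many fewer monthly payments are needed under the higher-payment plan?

Monthly rate r = 25.4%/12 = 2.11667% = 0.0211667.
At €50.00/mo: n = ⌈−ln(1 − rB₀/P)/ln(1+r)⌉ = 24 payments (last €39.56); total interest = total paid − €927.00 = €262.56.
At €164.16/mo: 7 payments (last €12.83); total interest €70.79.
Payments saved = 24 − 7 = 17.

17 fewer payments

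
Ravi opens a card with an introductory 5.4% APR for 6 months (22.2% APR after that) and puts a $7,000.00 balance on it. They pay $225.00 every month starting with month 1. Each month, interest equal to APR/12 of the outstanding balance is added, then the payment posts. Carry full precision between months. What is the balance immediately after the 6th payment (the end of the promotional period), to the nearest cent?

Promo months 1–6 at r₀ = 5.4%/12 = 0.0045; months 7+ at r₁ = 22.2%/12 = 0.0185.
After month 6: iterate B ← B·(1+r₀) − $225.00 for 6 months → $5,825.86.

$5,825.86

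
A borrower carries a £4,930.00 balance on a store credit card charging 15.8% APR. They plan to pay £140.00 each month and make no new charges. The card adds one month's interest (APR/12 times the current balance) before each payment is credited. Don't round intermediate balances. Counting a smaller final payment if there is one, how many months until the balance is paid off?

Monthly rate r = 15.8%/12 = 1.31667% = 0.0131667.
Recurrence: B ← B·(1+r) − £140.00.
Month 1: interest £64.91; balance after payment £4,854.91.
Month 2: interest £63.92; balance after payment £4,778.83.
Closed form: n = −ln(1 − rB₀/P)/ln(1+r) = −ln(0.53635)/ln(1.01317) ≈ 47.626, so the balance reaches zero during payment 48.

48 payments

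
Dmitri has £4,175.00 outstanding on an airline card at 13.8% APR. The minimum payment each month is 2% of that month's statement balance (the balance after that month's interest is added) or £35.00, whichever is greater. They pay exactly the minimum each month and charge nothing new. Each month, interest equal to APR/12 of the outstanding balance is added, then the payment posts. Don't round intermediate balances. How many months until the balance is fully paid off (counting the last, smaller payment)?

Monthly rate r = 13.8%/12 = 1.15% = 0.0115.
While 2% of the post-interest balance exceeds £35.00, each month B ← (B·(1+r))·(1 − 0.02), i.e. B shrinks by the factor (1+r)·0.98 = 0.99127.
This holds for months 1–101. Entering month 102 the balance is £1,722.05; 2% of the post-interest balance is now below £35.00, so the flat £35.00 minimum applies from here.
From month 102 a fixed £35.00 at rate r clears £1,722.05 in 73 more payments. Total: 101 + 73 = 174 months.

174 months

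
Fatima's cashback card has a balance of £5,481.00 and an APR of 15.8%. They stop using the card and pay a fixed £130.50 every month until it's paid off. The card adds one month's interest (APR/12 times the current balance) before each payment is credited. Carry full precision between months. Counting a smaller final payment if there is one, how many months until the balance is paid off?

62 months

Monthly rate r = 15.8%/12 = 1.31667% = 0.0131667.
Recurrence: B ← B·(1+r) − £130.50.
Month 1: interest £72.17; balance after payment £5,422.67.
Month 2: interest £71.40; balance after payment £5,363.56.
Closed form: n = −ln(1 − rB₀/P)/ln(1+r) = −ln(0.447)/ln(1.01317) ≈ 61.556, so the balance reaches zero during payment 62.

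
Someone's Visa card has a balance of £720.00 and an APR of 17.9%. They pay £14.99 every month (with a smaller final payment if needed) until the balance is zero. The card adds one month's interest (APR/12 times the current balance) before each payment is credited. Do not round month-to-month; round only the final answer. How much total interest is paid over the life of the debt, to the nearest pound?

Monthly rate r = 17.9%/12 = 1.49167% = 0.0149167.
Payoff takes n = ⌈−ln(1 − rB₀/P)/ln(1+r)⌉ = ⌈85.129⌉ = 86 payments; the last is £1.95.
Total paid = 85·£14.99 + £1.95 = £1,276.10.
Total interest = total paid − principal = £1,276.10 − £720.00 = £556.10.

£556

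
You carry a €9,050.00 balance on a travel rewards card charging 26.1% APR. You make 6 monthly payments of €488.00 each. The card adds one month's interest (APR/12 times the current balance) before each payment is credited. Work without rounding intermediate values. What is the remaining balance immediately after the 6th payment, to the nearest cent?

€7,205.23

Monthly rate r = 26.1%/12 = 2.175% = 0.02175.
Each month: B ← B·(1+r) − €488.00.
Month 1: interest €196.84; balance after payment €8,758.84.
Month 2: interest €190.50; balance after payment €8,461.34.
Month 3: interest €184.03; balance after payment €8,157.38.
Month 4: interest €177.42; balance after payment €7,846.80.
Month 5: interest €170.67; balance after payment €7,529.47.
Month 6: interest €163.77; balance after payment €7,205.23.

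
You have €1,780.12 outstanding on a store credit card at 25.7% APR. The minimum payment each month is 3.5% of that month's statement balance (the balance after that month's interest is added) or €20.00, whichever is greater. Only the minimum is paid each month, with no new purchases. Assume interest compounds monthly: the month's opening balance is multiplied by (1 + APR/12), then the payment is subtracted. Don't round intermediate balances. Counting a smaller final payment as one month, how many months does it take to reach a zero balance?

124 months

Monthly rate r = 25.7%/12 = 2.14167% = 0.0214167.
While 3.5% of the post-interest balance exceeds €20.00, each month B ← (B·(1+r))·(1 − 0.035), i.e. B shrinks by the factor (1+r)·0.965 = 0.98567.
This holds for months 1–81. Entering month 82 the balance is €552.84; 3.5% of the post-interest balance is now below €20.00, so the flat €20.00 minimum applies from here.
From month 82 a fixed €20.00 at rate r clears €552.84 in 43 more payments. Total: 81 + 43 = 124 months.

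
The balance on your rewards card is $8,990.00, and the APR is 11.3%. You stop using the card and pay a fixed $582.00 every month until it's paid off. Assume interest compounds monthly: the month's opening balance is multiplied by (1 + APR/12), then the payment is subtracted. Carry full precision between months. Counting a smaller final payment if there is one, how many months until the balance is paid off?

17 payments

Monthly rate r = 11.3%/12 = 0.941667% = 0.00941667.
Recurrence: B ← B·(1+r) − $582.00.
Month 1: interest $84.66; balance after payment $8,492.66.
Month 2: interest $79.97; balance after payment $7,990.63.
Closed form: n = −ln(1 − rB₀/P)/ln(1+r) = −ln(0.85454)/ln(1.00942) ≈ 16.771, so the balance reaches zero during payment 17.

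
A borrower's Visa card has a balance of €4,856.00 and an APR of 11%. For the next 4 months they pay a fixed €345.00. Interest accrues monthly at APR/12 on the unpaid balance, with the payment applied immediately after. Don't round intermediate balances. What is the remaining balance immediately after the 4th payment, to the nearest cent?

Monthly rate r = 11%/12 = 0.916667% = 0.00916667.
Each month: B ← B·(1+r) − €345.00.
Month 1: interest €44.51; balance after payment €4,555.51.
Month 2: interest €41.76; balance after payment €4,252.27.
Month 3: interest €38.98; balance after payment €3,946.25.
Month 4: interest €36.17; balance after payment €3,637.43.

€3,637.43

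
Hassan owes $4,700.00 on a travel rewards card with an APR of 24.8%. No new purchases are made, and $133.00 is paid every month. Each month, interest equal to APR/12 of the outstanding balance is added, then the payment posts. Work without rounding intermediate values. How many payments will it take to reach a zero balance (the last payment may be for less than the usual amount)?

Monthly rate r = 24.8%/12 = 2.06667% = 0.0206667.
Recurrence: B ← B·(1+r) − $133.00.
Month 1: interest $97.13; balance after payment $4,664.13.
Month 2: interest $96.39; balance after payment $4,627.53.
Closed form: n = −ln(1 − rB₀/P)/ln(1+r) = −ln(0.26967)/ln(1.02067) ≈ 64.066, so the balance reaches zero during payment 65.

65 months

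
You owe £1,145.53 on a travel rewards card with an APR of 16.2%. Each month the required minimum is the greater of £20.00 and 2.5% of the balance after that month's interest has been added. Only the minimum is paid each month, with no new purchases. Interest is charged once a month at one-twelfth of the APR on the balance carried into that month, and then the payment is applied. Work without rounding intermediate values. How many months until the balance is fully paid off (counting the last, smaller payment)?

89 months

Monthly rate r = 16.2%/12 = 1.35% = 0.0135.
While 2.5% of the post-interest balance exceeds £20.00, each month B ← (B·(1+r))·(1 − 0.025), i.e. B shrinks by the factor (1+r)·0.975 = 0.98816.
This holds for months 1–32. Entering month 33 the balance is £782.55; 2.5% of the post-interest balance is now below £20.00, so the flat £20.00 minimum applies from here.
From month 33 a fixed £20.00 at rate r clears £782.55 in 57 more payments. Total: 32 + 57 = 89 months.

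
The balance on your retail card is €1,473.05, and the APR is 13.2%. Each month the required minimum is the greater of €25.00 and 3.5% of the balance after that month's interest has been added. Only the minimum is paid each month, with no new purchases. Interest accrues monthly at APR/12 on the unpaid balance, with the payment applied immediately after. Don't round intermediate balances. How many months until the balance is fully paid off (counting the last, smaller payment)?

Monthly rate r = 13.2%/12 = 1.1% = 0.011.
While 3.5% of the post-interest balance exceeds €25.00, each month B ← (B·(1+r))·(1 − 0.035), i.e. B shrinks by the factor (1+r)·0.965 = 0.97561.
This holds for months 1–30. Entering month 31 the balance is €702.38; 3.5% of the post-interest balance is now below €25.00, so the flat €25.00 minimum applies from here.
From month 31 a fixed €25.00 at rate r clears €702.38 in 34 more payments. Total: 30 + 34 = 64 months.

64 months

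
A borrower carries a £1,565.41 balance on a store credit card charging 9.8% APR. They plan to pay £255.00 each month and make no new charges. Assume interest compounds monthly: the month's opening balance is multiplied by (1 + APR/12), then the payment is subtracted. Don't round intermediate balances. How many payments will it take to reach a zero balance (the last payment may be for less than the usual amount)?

7 payments

Monthly rate r = 9.8%/12 = 0.816667% = 0.00816667.
Recurrence: B ← B·(1+r) − £255.00.
Month 1: interest £12.78; balance after payment £1,323.19.
Month 2: interest £10.81; balance after payment £1,079.00.
Closed form: n = −ln(1 − rB₀/P)/ln(1+r) = −ln(0.94987)/ln(1.00817) ≈ 6.324, so the balance reaches zero during payment 7.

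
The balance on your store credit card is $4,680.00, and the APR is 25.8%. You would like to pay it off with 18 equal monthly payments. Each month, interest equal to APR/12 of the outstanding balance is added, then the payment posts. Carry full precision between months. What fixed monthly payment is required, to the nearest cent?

Monthly rate r = 25.8%/12 = 2.15% = 0.0215.
Level-payment amortization: P = B₀·r / (1 − (1+r)^(−n)) = 4680.00·0.0215 / (1 − 1.0215^(−18)).
Denominator 1 − (1+r)^(−18) = 0.318117849.
P = 100.62 / 0.318117849 ≈ 316.30.

$316.30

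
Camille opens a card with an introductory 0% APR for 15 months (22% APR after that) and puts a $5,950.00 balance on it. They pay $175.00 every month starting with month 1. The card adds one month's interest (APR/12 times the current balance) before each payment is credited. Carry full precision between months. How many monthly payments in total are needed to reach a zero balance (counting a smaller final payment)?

39 payments

Promo months 1–15 at r₀ = 0%/12 = 0; months 16+ at r₁ = 22%/12 = 0.0183333.
After month 15 (no interest yet): B = $5,950.00 − 15·$175.00 = $3,325.00.
Then at r₁ with $175.00/mo: n₂ = −ln(1 − r₁·B/P)/ln(1+r₁) ≈ 23.57 → 24 more payments.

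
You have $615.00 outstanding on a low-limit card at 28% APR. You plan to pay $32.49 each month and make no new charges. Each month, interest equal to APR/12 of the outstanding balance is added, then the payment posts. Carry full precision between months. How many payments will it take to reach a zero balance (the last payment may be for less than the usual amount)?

Monthly rate r = 28%/12 = 2.33333% = 0.0233333.
Recurrence: B ← B·(1+r) − $32.49.
Month 1: interest $14.35; balance after payment $596.86.
Month 2: interest $13.93; balance after payment $578.30.
Closed form: n = −ln(1 − rB₀/P)/ln(1+r) = −ln(0.55833)/ln(1.02333) ≈ 25.268, so the balance reaches zero during payment 26.

26 months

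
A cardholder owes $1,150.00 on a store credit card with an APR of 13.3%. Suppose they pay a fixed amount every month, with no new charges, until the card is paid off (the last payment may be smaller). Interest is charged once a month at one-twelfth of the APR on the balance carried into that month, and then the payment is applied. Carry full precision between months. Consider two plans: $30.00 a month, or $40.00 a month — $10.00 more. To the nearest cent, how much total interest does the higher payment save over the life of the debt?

Monthly rate r = 13.3%/12 = 1.10833% = 0.0110833.
At $30.00/mo: n = ⌈−ln(1 − rB₀/P)/ln(1+r)⌉ = 51 payments (last $5.54); total interest = total paid − $1,150.00 = $355.54.
At $40.00/mo: 35 payments (last $32.38); total interest $242.38.
Interest saved = $355.54 − $242.38 = $113.16.

$113.16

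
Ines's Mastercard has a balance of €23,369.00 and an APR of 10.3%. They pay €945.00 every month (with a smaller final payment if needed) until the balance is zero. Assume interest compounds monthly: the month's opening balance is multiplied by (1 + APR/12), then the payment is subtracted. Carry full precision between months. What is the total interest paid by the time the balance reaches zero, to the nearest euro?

€3,011

Monthly rate r = 10.3%/12 = 0.858333% = 0.00858333.
Payoff takes n = ⌈−ln(1 − rB₀/P)/ln(1+r)⌉ = ⌈27.915⌉ = 28 payments; the last is €865.37.
Total paid = 27·€945.00 + €865.37 = €26,380.37.
Total interest = total paid − principal = €26,380.37 − €23,369.00 = €3,011.37.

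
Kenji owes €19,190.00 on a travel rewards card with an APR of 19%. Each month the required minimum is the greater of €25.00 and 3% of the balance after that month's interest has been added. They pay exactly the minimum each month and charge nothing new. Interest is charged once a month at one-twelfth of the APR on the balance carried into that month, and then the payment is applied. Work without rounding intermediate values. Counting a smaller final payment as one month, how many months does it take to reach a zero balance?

Monthly rate r = 19%/12 = 1.58333% = 0.0158333.
While 3% of the post-interest balance exceeds €25.00, each month B ← (B·(1+r))·(1 − 0.03), i.e. B shrinks by the factor (1+r)·0.97 = 0.98536.
This holds for months 1–214. Entering month 215 the balance is €817.02; 3% of the post-interest balance is now below €25.00, so the flat €25.00 minimum applies from here.
From month 215 a fixed €25.00 at rate r clears €817.02 in 47 more payments. Total: 214 + 47 = 261 months.

261 months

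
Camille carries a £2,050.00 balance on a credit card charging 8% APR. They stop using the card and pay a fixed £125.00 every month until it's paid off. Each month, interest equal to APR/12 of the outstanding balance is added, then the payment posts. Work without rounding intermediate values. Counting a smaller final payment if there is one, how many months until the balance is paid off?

Monthly rate r = 8%/12 = 0.666667% = 0.00666667.
Recurrence: B ← B·(1+r) − £125.00.
Month 1: interest £13.67; balance after payment £1,938.67.
Month 2: interest £12.92; balance after payment £1,826.59.
Closed form: n = −ln(1 − rB₀/P)/ln(1+r) = −ln(0.89067)/ln(1.00667) ≈ 17.426, so the balance reaches zero during payment 18.

18 months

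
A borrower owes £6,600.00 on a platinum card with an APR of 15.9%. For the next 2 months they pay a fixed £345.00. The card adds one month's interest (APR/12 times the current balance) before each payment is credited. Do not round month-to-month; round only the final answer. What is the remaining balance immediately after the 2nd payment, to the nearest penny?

Monthly rate r = 15.9%/12 = 1.325% = 0.01325.
Each month: B ← B·(1+r) − £345.00.
Month 1: interest £87.45; balance after payment £6,342.45.
Month 2: interest £84.04; balance after payment £6,081.49.

£6,081.49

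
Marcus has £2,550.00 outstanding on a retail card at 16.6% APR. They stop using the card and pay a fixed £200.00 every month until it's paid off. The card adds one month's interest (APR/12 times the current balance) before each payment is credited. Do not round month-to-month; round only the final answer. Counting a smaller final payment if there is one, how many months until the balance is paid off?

Monthly rate r = 16.6%/12 = 1.38333% = 0.0138333.
Recurrence: B ← B·(1+r) − £200.00.
Month 1: interest £35.28; balance after payment £2,385.28.
Month 2: interest £33.00; balance after payment £2,218.27.
Closed form: n = −ln(1 − rB₀/P)/ln(1+r) = −ln(0.82362)/ln(1.01383) ≈ 14.124, so the balance reaches zero during payment 15.

15 months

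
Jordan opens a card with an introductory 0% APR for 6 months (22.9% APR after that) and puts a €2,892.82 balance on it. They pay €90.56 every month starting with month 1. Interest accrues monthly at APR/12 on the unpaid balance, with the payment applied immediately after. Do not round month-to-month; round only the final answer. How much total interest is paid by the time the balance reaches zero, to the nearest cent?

Promo months 1–6 at r₀ = 0%/12 = 0; months 7+ at r₁ = 22.9%/12 = 0.0190833.
After month 6 (no interest yet): B = €2,892.82 − 6·€90.56 = €2,349.46.
Then at r₁ with €90.56/mo: n₂ = −ln(1 − r₁·B/P)/ln(1+r₁) ≈ 36.15 → 37 more payments.
Total paid = 42·€90.56 + €13.77 = €3,817.29; interest = €3,817.29 − €2,892.82 = €924.47.

€924.47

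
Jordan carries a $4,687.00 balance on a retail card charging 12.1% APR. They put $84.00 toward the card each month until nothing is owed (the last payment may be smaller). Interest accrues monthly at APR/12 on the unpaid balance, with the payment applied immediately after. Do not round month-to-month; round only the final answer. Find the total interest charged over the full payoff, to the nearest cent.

Monthly rate r = 12.1%/12 = 1.00833% = 0.0100833.
Payoff takes n = ⌈−ln(1 − rB₀/P)/ln(1+r)⌉ = ⌈82.426⌉ = 83 payments; the last is $35.89.
Total paid = 82·$84.00 + $35.89 = $6,923.89.
Total interest = total paid − principal = $6,923.89 − $4,687.00 = $2,236.89.

$2,236.89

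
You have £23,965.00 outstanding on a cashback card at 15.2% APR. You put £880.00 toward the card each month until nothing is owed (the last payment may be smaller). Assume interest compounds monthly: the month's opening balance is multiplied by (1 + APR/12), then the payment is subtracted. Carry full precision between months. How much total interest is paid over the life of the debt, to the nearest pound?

£5,613

Monthly rate r = 15.2%/12 = 1.26667% = 0.0126667.
Payoff takes n = ⌈−ln(1 − rB₀/P)/ln(1+r)⌉ = ⌈33.609⌉ = 34 payments; the last is £537.55.
Total paid = 33·£880.00 + £537.55 = £29,577.55.
Total interest = total paid − principal = £29,577.55 − £23,965.00 = £5,612.55.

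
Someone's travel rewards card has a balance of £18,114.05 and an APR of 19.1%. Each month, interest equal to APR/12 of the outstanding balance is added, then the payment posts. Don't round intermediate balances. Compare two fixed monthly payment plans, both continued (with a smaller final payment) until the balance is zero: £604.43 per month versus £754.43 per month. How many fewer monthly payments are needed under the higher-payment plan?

Monthly rate r = 19.1%/12 = 1.59167% = 0.0159167.
At £604.43/mo: n = ⌈−ln(1 − rB₀/P)/ln(1+r)⌉ = 42 payments (last £28.40); total interest = total paid − £18,114.05 = £6,695.98.
At £754.43/mo: 31 payments (last £373.70); total interest £4,892.55.
Payments saved = 42 − 31 = 11.

11 fewer payments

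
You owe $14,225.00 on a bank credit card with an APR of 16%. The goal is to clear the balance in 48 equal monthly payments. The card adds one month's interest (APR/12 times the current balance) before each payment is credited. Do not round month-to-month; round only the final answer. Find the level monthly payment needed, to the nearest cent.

Monthly rate r = 16%/12 = 1.33333% = 0.0133333.
Level-payment amortization: P = B₀·r / (1 − (1+r)^(−n)) = 14225.00·0.0133333 / (1 − 1.01333^(−48)).
Denominator 1 − (1+r)^(−48) = 0.470472873.
P = 189.667 / 0.470472873 ≈ 403.14.

$403.14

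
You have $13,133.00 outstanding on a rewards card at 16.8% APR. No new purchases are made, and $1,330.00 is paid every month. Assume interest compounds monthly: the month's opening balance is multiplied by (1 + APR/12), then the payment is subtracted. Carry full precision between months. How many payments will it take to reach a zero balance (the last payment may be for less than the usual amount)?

11 payments

Monthly rate r = 16.8%/12 = 1.4% = 0.014.
Recurrence: B ← B·(1+r) − $1,330.00.
Month 1: interest $183.86; balance after payment $11,986.86.
Month 2: interest $167.82; balance after payment $10,824.68.
Closed form: n = −ln(1 − rB₀/P)/ln(1+r) = −ln(0.86176)/ln(1.014) ≈ 10.701, so the balance reaches zero during payment 11.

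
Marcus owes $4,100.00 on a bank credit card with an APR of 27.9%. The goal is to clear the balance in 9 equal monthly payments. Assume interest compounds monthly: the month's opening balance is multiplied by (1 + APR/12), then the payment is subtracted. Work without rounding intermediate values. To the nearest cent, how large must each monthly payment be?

$510.14

Monthly rate r = 27.9%/12 = 2.325% = 0.02325.
Level-payment amortization: P = B₀·r / (1 − (1+r)^(−n)) = 4100.00·0.02325 / (1 − 1.02325^(−9)).
Denominator 1 − (1+r)^(−9) = 0.186862069.
P = 95.325 / 0.186862069 ≈ 510.14.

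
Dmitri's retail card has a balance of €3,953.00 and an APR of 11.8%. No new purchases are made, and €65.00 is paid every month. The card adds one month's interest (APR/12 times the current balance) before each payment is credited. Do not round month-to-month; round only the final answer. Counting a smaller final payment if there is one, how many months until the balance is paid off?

Monthly rate r = 11.8%/12 = 0.983333% = 0.00983333.
Recurrence: B ← B·(1+r) − €65.00.
Month 1: interest €38.87; balance after payment €3,926.87.
Month 2: interest €38.61; balance after payment €3,900.49.
Closed form: n = −ln(1 − rB₀/P)/ln(1+r) = −ln(0.40198)/ln(1.00983) ≈ 93.134, so the balance reaches zero during payment 94.

94 months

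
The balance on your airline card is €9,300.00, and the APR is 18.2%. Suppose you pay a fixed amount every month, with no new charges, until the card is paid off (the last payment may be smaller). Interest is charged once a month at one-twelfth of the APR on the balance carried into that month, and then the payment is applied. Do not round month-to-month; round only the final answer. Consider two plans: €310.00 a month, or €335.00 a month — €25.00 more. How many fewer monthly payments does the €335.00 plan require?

Monthly rate r = 18.2%/12 = 1.51667% = 0.0151667.
At €310.00/mo: n = ⌈−ln(1 − rB₀/P)/ln(1+r)⌉ = 41 payments (last €100.54); total interest = total paid − €9,300.00 = €3,200.54.
At €335.00/mo: 37 payments (last €103.56); total interest €2,863.56.
Payments saved = 41 − 37 = 4.

4 fewer payments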